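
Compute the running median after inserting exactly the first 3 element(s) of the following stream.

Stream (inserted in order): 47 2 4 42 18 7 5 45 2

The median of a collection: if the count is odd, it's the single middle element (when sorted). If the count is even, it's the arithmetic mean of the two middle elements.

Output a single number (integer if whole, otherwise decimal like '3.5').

Answer: 4

Derivation:
Step 1: insert 47 -> lo=[47] (size 1, max 47) hi=[] (size 0) -> median=47
Step 2: insert 2 -> lo=[2] (size 1, max 2) hi=[47] (size 1, min 47) -> median=24.5
Step 3: insert 4 -> lo=[2, 4] (size 2, max 4) hi=[47] (size 1, min 47) -> median=4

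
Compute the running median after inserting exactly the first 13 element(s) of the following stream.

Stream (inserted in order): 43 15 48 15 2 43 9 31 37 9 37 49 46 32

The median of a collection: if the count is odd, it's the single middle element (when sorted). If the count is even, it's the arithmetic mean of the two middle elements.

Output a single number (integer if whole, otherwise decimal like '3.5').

Answer: 37

Derivation:
Step 1: insert 43 -> lo=[43] (size 1, max 43) hi=[] (size 0) -> median=43
Step 2: insert 15 -> lo=[15] (size 1, max 15) hi=[43] (size 1, min 43) -> median=29
Step 3: insert 48 -> lo=[15, 43] (size 2, max 43) hi=[48] (size 1, min 48) -> median=43
Step 4: insert 15 -> lo=[15, 15] (size 2, max 15) hi=[43, 48] (size 2, min 43) -> median=29
Step 5: insert 2 -> lo=[2, 15, 15] (size 3, max 15) hi=[43, 48] (size 2, min 43) -> median=15
Step 6: insert 43 -> lo=[2, 15, 15] (size 3, max 15) hi=[43, 43, 48] (size 3, min 43) -> median=29
Step 7: insert 9 -> lo=[2, 9, 15, 15] (size 4, max 15) hi=[43, 43, 48] (size 3, min 43) -> median=15
Step 8: insert 31 -> lo=[2, 9, 15, 15] (size 4, max 15) hi=[31, 43, 43, 48] (size 4, min 31) -> median=23
Step 9: insert 37 -> lo=[2, 9, 15, 15, 31] (size 5, max 31) hi=[37, 43, 43, 48] (size 4, min 37) -> median=31
Step 10: insert 9 -> lo=[2, 9, 9, 15, 15] (size 5, max 15) hi=[31, 37, 43, 43, 48] (size 5, min 31) -> median=23
Step 11: insert 37 -> lo=[2, 9, 9, 15, 15, 31] (size 6, max 31) hi=[37, 37, 43, 43, 48] (size 5, min 37) -> median=31
Step 12: insert 49 -> lo=[2, 9, 9, 15, 15, 31] (size 6, max 31) hi=[37, 37, 43, 43, 48, 49] (size 6, min 37) -> median=34
Step 13: insert 46 -> lo=[2, 9, 9, 15, 15, 31, 37] (size 7, max 37) hi=[37, 43, 43, 46, 48, 49] (size 6, min 37) -> median=37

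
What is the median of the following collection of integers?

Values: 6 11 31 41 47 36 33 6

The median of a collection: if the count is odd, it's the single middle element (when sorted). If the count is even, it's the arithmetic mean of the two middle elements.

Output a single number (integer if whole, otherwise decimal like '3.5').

Answer: 32

Derivation:
Step 1: insert 6 -> lo=[6] (size 1, max 6) hi=[] (size 0) -> median=6
Step 2: insert 11 -> lo=[6] (size 1, max 6) hi=[11] (size 1, min 11) -> median=8.5
Step 3: insert 31 -> lo=[6, 11] (size 2, max 11) hi=[31] (size 1, min 31) -> median=11
Step 4: insert 41 -> lo=[6, 11] (size 2, max 11) hi=[31, 41] (size 2, min 31) -> median=21
Step 5: insert 47 -> lo=[6, 11, 31] (size 3, max 31) hi=[41, 47] (size 2, min 41) -> median=31
Step 6: insert 36 -> lo=[6, 11, 31] (size 3, max 31) hi=[36, 41, 47] (size 3, min 36) -> median=33.5
Step 7: insert 33 -> lo=[6, 11, 31, 33] (size 4, max 33) hi=[36, 41, 47] (size 3, min 36) -> median=33
Step 8: insert 6 -> lo=[6, 6, 11, 31] (size 4, max 31) hi=[33, 36, 41, 47] (size 4, min 33) -> median=32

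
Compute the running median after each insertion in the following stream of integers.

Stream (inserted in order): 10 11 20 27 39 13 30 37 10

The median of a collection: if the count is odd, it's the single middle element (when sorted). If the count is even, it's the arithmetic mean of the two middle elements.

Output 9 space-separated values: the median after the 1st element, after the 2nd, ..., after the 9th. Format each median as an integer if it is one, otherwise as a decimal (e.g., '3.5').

Step 1: insert 10 -> lo=[10] (size 1, max 10) hi=[] (size 0) -> median=10
Step 2: insert 11 -> lo=[10] (size 1, max 10) hi=[11] (size 1, min 11) -> median=10.5
Step 3: insert 20 -> lo=[10, 11] (size 2, max 11) hi=[20] (size 1, min 20) -> median=11
Step 4: insert 27 -> lo=[10, 11] (size 2, max 11) hi=[20, 27] (size 2, min 20) -> median=15.5
Step 5: insert 39 -> lo=[10, 11, 20] (size 3, max 20) hi=[27, 39] (size 2, min 27) -> median=20
Step 6: insert 13 -> lo=[10, 11, 13] (size 3, max 13) hi=[20, 27, 39] (size 3, min 20) -> median=16.5
Step 7: insert 30 -> lo=[10, 11, 13, 20] (size 4, max 20) hi=[27, 30, 39] (size 3, min 27) -> median=20
Step 8: insert 37 -> lo=[10, 11, 13, 20] (size 4, max 20) hi=[27, 30, 37, 39] (size 4, min 27) -> median=23.5
Step 9: insert 10 -> lo=[10, 10, 11, 13, 20] (size 5, max 20) hi=[27, 30, 37, 39] (size 4, min 27) -> median=20

Answer: 10 10.5 11 15.5 20 16.5 20 23.5 20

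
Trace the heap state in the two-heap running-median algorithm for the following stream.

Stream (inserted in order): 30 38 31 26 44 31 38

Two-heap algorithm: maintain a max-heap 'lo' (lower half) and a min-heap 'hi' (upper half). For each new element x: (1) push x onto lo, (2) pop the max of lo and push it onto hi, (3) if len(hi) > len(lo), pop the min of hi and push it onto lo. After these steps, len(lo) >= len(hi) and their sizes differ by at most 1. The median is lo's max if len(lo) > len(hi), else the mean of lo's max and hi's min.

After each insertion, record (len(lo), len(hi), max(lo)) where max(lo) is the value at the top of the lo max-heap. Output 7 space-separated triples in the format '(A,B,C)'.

Step 1: insert 30 -> lo=[30] hi=[] -> (len(lo)=1, len(hi)=0, max(lo)=30)
Step 2: insert 38 -> lo=[30] hi=[38] -> (len(lo)=1, len(hi)=1, max(lo)=30)
Step 3: insert 31 -> lo=[30, 31] hi=[38] -> (len(lo)=2, len(hi)=1, max(lo)=31)
Step 4: insert 26 -> lo=[26, 30] hi=[31, 38] -> (len(lo)=2, len(hi)=2, max(lo)=30)
Step 5: insert 44 -> lo=[26, 30, 31] hi=[38, 44] -> (len(lo)=3, len(hi)=2, max(lo)=31)
Step 6: insert 31 -> lo=[26, 30, 31] hi=[31, 38, 44] -> (len(lo)=3, len(hi)=3, max(lo)=31)
Step 7: insert 38 -> lo=[26, 30, 31, 31] hi=[38, 38, 44] -> (len(lo)=4, len(hi)=3, max(lo)=31)

Answer: (1,0,30) (1,1,30) (2,1,31) (2,2,30) (3,2,31) (3,3,31) (4,3,31)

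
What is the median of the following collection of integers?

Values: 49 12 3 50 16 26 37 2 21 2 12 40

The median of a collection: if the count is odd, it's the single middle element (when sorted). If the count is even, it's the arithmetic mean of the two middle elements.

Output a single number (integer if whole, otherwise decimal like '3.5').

Answer: 18.5

Derivation:
Step 1: insert 49 -> lo=[49] (size 1, max 49) hi=[] (size 0) -> median=49
Step 2: insert 12 -> lo=[12] (size 1, max 12) hi=[49] (size 1, min 49) -> median=30.5
Step 3: insert 3 -> lo=[3, 12] (size 2, max 12) hi=[49] (size 1, min 49) -> median=12
Step 4: insert 50 -> lo=[3, 12] (size 2, max 12) hi=[49, 50] (size 2, min 49) -> median=30.5
Step 5: insert 16 -> lo=[3, 12, 16] (size 3, max 16) hi=[49, 50] (size 2, min 49) -> median=16
Step 6: insert 26 -> lo=[3, 12, 16] (size 3, max 16) hi=[26, 49, 50] (size 3, min 26) -> median=21
Step 7: insert 37 -> lo=[3, 12, 16, 26] (size 4, max 26) hi=[37, 49, 50] (size 3, min 37) -> median=26
Step 8: insert 2 -> lo=[2, 3, 12, 16] (size 4, max 16) hi=[26, 37, 49, 50] (size 4, min 26) -> median=21
Step 9: insert 21 -> lo=[2, 3, 12, 16, 21] (size 5, max 21) hi=[26, 37, 49, 50] (size 4, min 26) -> median=21
Step 10: insert 2 -> lo=[2, 2, 3, 12, 16] (size 5, max 16) hi=[21, 26, 37, 49, 50] (size 5, min 21) -> median=18.5
Step 11: insert 12 -> lo=[2, 2, 3, 12, 12, 16] (size 6, max 16) hi=[21, 26, 37, 49, 50] (size 5, min 21) -> median=16
Step 12: insert 40 -> lo=[2, 2, 3, 12, 12, 16] (size 6, max 16) hi=[21, 26, 37, 40, 49, 50] (size 6, min 21) -> median=18.5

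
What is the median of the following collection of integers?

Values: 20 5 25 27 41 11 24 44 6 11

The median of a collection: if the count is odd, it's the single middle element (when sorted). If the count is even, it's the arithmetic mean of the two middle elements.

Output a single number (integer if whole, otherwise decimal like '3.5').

Answer: 22

Derivation:
Step 1: insert 20 -> lo=[20] (size 1, max 20) hi=[] (size 0) -> median=20
Step 2: insert 5 -> lo=[5] (size 1, max 5) hi=[20] (size 1, min 20) -> median=12.5
Step 3: insert 25 -> lo=[5, 20] (size 2, max 20) hi=[25] (size 1, min 25) -> median=20
Step 4: insert 27 -> lo=[5, 20] (size 2, max 20) hi=[25, 27] (size 2, min 25) -> median=22.5
Step 5: insert 41 -> lo=[5, 20, 25] (size 3, max 25) hi=[27, 41] (size 2, min 27) -> median=25
Step 6: insert 11 -> lo=[5, 11, 20] (size 3, max 20) hi=[25, 27, 41] (size 3, min 25) -> median=22.5
Step 7: insert 24 -> lo=[5, 11, 20, 24] (size 4, max 24) hi=[25, 27, 41] (size 3, min 25) -> median=24
Step 8: insert 44 -> lo=[5, 11, 20, 24] (size 4, max 24) hi=[25, 27, 41, 44] (size 4, min 25) -> median=24.5
Step 9: insert 6 -> lo=[5, 6, 11, 20, 24] (size 5, max 24) hi=[25, 27, 41, 44] (size 4, min 25) -> median=24
Step 10: insert 11 -> lo=[5, 6, 11, 11, 20] (size 5, max 20) hi=[24, 25, 27, 41, 44] (size 5, min 24) -> median=22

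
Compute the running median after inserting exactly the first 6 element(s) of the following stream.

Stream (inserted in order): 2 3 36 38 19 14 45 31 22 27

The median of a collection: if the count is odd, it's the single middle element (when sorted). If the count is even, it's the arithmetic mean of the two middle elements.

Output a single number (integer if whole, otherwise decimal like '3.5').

Answer: 16.5

Derivation:
Step 1: insert 2 -> lo=[2] (size 1, max 2) hi=[] (size 0) -> median=2
Step 2: insert 3 -> lo=[2] (size 1, max 2) hi=[3] (size 1, min 3) -> median=2.5
Step 3: insert 36 -> lo=[2, 3] (size 2, max 3) hi=[36] (size 1, min 36) -> median=3
Step 4: insert 38 -> lo=[2, 3] (size 2, max 3) hi=[36, 38] (size 2, min 36) -> median=19.5
Step 5: insert 19 -> lo=[2, 3, 19] (size 3, max 19) hi=[36, 38] (size 2, min 36) -> median=19
Step 6: insert 14 -> lo=[2, 3, 14] (size 3, max 14) hi=[19, 36, 38] (size 3, min 19) -> median=16.5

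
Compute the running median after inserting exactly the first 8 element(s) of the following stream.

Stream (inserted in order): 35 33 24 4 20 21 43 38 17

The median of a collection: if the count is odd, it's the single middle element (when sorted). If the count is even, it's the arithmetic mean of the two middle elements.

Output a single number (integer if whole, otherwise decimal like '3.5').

Answer: 28.5

Derivation:
Step 1: insert 35 -> lo=[35] (size 1, max 35) hi=[] (size 0) -> median=35
Step 2: insert 33 -> lo=[33] (size 1, max 33) hi=[35] (size 1, min 35) -> median=34
Step 3: insert 24 -> lo=[24, 33] (size 2, max 33) hi=[35] (size 1, min 35) -> median=33
Step 4: insert 4 -> lo=[4, 24] (size 2, max 24) hi=[33, 35] (size 2, min 33) -> median=28.5
Step 5: insert 20 -> lo=[4, 20, 24] (size 3, max 24) hi=[33, 35] (size 2, min 33) -> median=24
Step 6: insert 21 -> lo=[4, 20, 21] (size 3, max 21) hi=[24, 33, 35] (size 3, min 24) -> median=22.5
Step 7: insert 43 -> lo=[4, 20, 21, 24] (size 4, max 24) hi=[33, 35, 43] (size 3, min 33) -> median=24
Step 8: insert 38 -> lo=[4, 20, 21, 24] (size 4, max 24) hi=[33, 35, 38, 43] (size 4, min 33) -> median=28.5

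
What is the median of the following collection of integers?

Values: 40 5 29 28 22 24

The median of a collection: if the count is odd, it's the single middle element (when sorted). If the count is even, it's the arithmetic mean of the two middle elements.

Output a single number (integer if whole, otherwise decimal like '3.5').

Answer: 26

Derivation:
Step 1: insert 40 -> lo=[40] (size 1, max 40) hi=[] (size 0) -> median=40
Step 2: insert 5 -> lo=[5] (size 1, max 5) hi=[40] (size 1, min 40) -> median=22.5
Step 3: insert 29 -> lo=[5, 29] (size 2, max 29) hi=[40] (size 1, min 40) -> median=29
Step 4: insert 28 -> lo=[5, 28] (size 2, max 28) hi=[29, 40] (size 2, min 29) -> median=28.5
Step 5: insert 22 -> lo=[5, 22, 28] (size 3, max 28) hi=[29, 40] (size 2, min 29) -> median=28
Step 6: insert 24 -> lo=[5, 22, 24] (size 3, max 24) hi=[28, 29, 40] (size 3, min 28) -> median=26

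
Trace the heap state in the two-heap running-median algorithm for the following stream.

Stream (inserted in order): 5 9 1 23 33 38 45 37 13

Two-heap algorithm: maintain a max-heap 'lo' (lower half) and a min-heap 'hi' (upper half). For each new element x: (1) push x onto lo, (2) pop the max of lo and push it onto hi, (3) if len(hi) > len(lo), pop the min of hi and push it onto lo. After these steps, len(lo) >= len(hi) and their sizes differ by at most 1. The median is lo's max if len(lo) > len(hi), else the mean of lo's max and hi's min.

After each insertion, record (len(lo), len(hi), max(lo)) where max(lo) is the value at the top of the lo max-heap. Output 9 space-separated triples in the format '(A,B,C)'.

Answer: (1,0,5) (1,1,5) (2,1,5) (2,2,5) (3,2,9) (3,3,9) (4,3,23) (4,4,23) (5,4,23)

Derivation:
Step 1: insert 5 -> lo=[5] hi=[] -> (len(lo)=1, len(hi)=0, max(lo)=5)
Step 2: insert 9 -> lo=[5] hi=[9] -> (len(lo)=1, len(hi)=1, max(lo)=5)
Step 3: insert 1 -> lo=[1, 5] hi=[9] -> (len(lo)=2, len(hi)=1, max(lo)=5)
Step 4: insert 23 -> lo=[1, 5] hi=[9, 23] -> (len(lo)=2, len(hi)=2, max(lo)=5)
Step 5: insert 33 -> lo=[1, 5, 9] hi=[23, 33] -> (len(lo)=3, len(hi)=2, max(lo)=9)
Step 6: insert 38 -> lo=[1, 5, 9] hi=[23, 33, 38] -> (len(lo)=3, len(hi)=3, max(lo)=9)
Step 7: insert 45 -> lo=[1, 5, 9, 23] hi=[33, 38, 45] -> (len(lo)=4, len(hi)=3, max(lo)=23)
Step 8: insert 37 -> lo=[1, 5, 9, 23] hi=[33, 37, 38, 45] -> (len(lo)=4, len(hi)=4, max(lo)=23)
Step 9: insert 13 -> lo=[1, 5, 9, 13, 23] hi=[33, 37, 38, 45] -> (len(lo)=5, len(hi)=4, max(lo)=23)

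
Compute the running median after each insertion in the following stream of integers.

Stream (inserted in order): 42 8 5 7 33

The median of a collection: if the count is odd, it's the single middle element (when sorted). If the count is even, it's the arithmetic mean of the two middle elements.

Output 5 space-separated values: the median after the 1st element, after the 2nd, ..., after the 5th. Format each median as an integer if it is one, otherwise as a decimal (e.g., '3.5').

Answer: 42 25 8 7.5 8

Derivation:
Step 1: insert 42 -> lo=[42] (size 1, max 42) hi=[] (size 0) -> median=42
Step 2: insert 8 -> lo=[8] (size 1, max 8) hi=[42] (size 1, min 42) -> median=25
Step 3: insert 5 -> lo=[5, 8] (size 2, max 8) hi=[42] (size 1, min 42) -> median=8
Step 4: insert 7 -> lo=[5, 7] (size 2, max 7) hi=[8, 42] (size 2, min 8) -> median=7.5
Step 5: insert 33 -> lo=[5, 7, 8] (size 3, max 8) hi=[33, 42] (size 2, min 33) -> median=8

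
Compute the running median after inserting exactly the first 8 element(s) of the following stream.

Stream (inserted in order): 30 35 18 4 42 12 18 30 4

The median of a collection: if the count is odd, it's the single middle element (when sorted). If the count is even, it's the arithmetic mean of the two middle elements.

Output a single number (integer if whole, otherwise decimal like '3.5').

Answer: 24

Derivation:
Step 1: insert 30 -> lo=[30] (size 1, max 30) hi=[] (size 0) -> median=30
Step 2: insert 35 -> lo=[30] (size 1, max 30) hi=[35] (size 1, min 35) -> median=32.5
Step 3: insert 18 -> lo=[18, 30] (size 2, max 30) hi=[35] (size 1, min 35) -> median=30
Step 4: insert 4 -> lo=[4, 18] (size 2, max 18) hi=[30, 35] (size 2, min 30) -> median=24
Step 5: insert 42 -> lo=[4, 18, 30] (size 3, max 30) hi=[35, 42] (size 2, min 35) -> median=30
Step 6: insert 12 -> lo=[4, 12, 18] (size 3, max 18) hi=[30, 35, 42] (size 3, min 30) -> median=24
Step 7: insert 18 -> lo=[4, 12, 18, 18] (size 4, max 18) hi=[30, 35, 42] (size 3, min 30) -> median=18
Step 8: insert 30 -> lo=[4, 12, 18, 18] (size 4, max 18) hi=[30, 30, 35, 42] (size 4, min 30) -> median=24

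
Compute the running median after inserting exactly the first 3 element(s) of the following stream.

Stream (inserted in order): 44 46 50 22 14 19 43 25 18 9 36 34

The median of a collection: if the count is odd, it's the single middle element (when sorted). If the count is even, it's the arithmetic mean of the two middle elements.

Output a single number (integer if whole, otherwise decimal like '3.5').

Step 1: insert 44 -> lo=[44] (size 1, max 44) hi=[] (size 0) -> median=44
Step 2: insert 46 -> lo=[44] (size 1, max 44) hi=[46] (size 1, min 46) -> median=45
Step 3: insert 50 -> lo=[44, 46] (size 2, max 46) hi=[50] (size 1, min 50) -> median=46

Answer: 46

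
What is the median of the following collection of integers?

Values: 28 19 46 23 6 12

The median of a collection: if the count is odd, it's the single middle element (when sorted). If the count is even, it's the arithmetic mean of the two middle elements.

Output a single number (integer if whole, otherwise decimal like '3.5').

Answer: 21

Derivation:
Step 1: insert 28 -> lo=[28] (size 1, max 28) hi=[] (size 0) -> median=28
Step 2: insert 19 -> lo=[19] (size 1, max 19) hi=[28] (size 1, min 28) -> median=23.5
Step 3: insert 46 -> lo=[19, 28] (size 2, max 28) hi=[46] (size 1, min 46) -> median=28
Step 4: insert 23 -> lo=[19, 23] (size 2, max 23) hi=[28, 46] (size 2, min 28) -> median=25.5
Step 5: insert 6 -> lo=[6, 19, 23] (size 3, max 23) hi=[28, 46] (size 2, min 28) -> median=23
Step 6: insert 12 -> lo=[6, 12, 19] (size 3, max 19) hi=[23, 28, 46] (size 3, min 23) -> median=21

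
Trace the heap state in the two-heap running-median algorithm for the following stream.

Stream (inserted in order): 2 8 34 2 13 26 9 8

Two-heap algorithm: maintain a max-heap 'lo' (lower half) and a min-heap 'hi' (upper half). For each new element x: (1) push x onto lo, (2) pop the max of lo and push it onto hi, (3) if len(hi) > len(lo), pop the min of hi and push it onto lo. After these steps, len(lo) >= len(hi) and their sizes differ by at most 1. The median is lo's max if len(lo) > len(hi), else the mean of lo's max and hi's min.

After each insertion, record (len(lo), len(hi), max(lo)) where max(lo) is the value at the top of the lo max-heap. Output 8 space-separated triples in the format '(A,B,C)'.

Step 1: insert 2 -> lo=[2] hi=[] -> (len(lo)=1, len(hi)=0, max(lo)=2)
Step 2: insert 8 -> lo=[2] hi=[8] -> (len(lo)=1, len(hi)=1, max(lo)=2)
Step 3: insert 34 -> lo=[2, 8] hi=[34] -> (len(lo)=2, len(hi)=1, max(lo)=8)
Step 4: insert 2 -> lo=[2, 2] hi=[8, 34] -> (len(lo)=2, len(hi)=2, max(lo)=2)
Step 5: insert 13 -> lo=[2, 2, 8] hi=[13, 34] -> (len(lo)=3, len(hi)=2, max(lo)=8)
Step 6: insert 26 -> lo=[2, 2, 8] hi=[13, 26, 34] -> (len(lo)=3, len(hi)=3, max(lo)=8)
Step 7: insert 9 -> lo=[2, 2, 8, 9] hi=[13, 26, 34] -> (len(lo)=4, len(hi)=3, max(lo)=9)
Step 8: insert 8 -> lo=[2, 2, 8, 8] hi=[9, 13, 26, 34] -> (len(lo)=4, len(hi)=4, max(lo)=8)

Answer: (1,0,2) (1,1,2) (2,1,8) (2,2,2) (3,2,8) (3,3,8) (4,3,9) (4,4,8)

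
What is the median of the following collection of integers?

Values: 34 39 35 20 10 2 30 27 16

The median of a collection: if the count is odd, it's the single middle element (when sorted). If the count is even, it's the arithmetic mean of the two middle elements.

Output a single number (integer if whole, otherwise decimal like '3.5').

Answer: 27

Derivation:
Step 1: insert 34 -> lo=[34] (size 1, max 34) hi=[] (size 0) -> median=34
Step 2: insert 39 -> lo=[34] (size 1, max 34) hi=[39] (size 1, min 39) -> median=36.5
Step 3: insert 35 -> lo=[34, 35] (size 2, max 35) hi=[39] (size 1, min 39) -> median=35
Step 4: insert 20 -> lo=[20, 34] (size 2, max 34) hi=[35, 39] (size 2, min 35) -> median=34.5
Step 5: insert 10 -> lo=[10, 20, 34] (size 3, max 34) hi=[35, 39] (size 2, min 35) -> median=34
Step 6: insert 2 -> lo=[2, 10, 20] (size 3, max 20) hi=[34, 35, 39] (size 3, min 34) -> median=27
Step 7: insert 30 -> lo=[2, 10, 20, 30] (size 4, max 30) hi=[34, 35, 39] (size 3, min 34) -> median=30
Step 8: insert 27 -> lo=[2, 10, 20, 27] (size 4, max 27) hi=[30, 34, 35, 39] (size 4, min 30) -> median=28.5
Step 9: insert 16 -> lo=[2, 10, 16, 20, 27] (size 5, max 27) hi=[30, 34, 35, 39] (size 4, min 30) -> median=27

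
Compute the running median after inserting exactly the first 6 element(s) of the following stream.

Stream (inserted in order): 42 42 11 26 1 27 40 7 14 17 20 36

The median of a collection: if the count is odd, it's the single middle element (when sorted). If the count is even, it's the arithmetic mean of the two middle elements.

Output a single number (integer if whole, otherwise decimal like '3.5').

Step 1: insert 42 -> lo=[42] (size 1, max 42) hi=[] (size 0) -> median=42
Step 2: insert 42 -> lo=[42] (size 1, max 42) hi=[42] (size 1, min 42) -> median=42
Step 3: insert 11 -> lo=[11, 42] (size 2, max 42) hi=[42] (size 1, min 42) -> median=42
Step 4: insert 26 -> lo=[11, 26] (size 2, max 26) hi=[42, 42] (size 2, min 42) -> median=34
Step 5: insert 1 -> lo=[1, 11, 26] (size 3, max 26) hi=[42, 42] (size 2, min 42) -> median=26
Step 6: insert 27 -> lo=[1, 11, 26] (size 3, max 26) hi=[27, 42, 42] (size 3, min 27) -> median=26.5

Answer: 26.5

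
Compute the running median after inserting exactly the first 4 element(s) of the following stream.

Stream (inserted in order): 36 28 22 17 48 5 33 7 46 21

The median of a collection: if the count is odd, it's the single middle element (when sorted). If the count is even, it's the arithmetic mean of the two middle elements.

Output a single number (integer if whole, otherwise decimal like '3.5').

Step 1: insert 36 -> lo=[36] (size 1, max 36) hi=[] (size 0) -> median=36
Step 2: insert 28 -> lo=[28] (size 1, max 28) hi=[36] (size 1, min 36) -> median=32
Step 3: insert 22 -> lo=[22, 28] (size 2, max 28) hi=[36] (size 1, min 36) -> median=28
Step 4: insert 17 -> lo=[17, 22] (size 2, max 22) hi=[28, 36] (size 2, min 28) -> median=25

Answer: 25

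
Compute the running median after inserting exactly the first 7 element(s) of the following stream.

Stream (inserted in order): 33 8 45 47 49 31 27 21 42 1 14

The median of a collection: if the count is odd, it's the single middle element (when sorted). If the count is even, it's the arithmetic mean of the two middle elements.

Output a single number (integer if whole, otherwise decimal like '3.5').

Step 1: insert 33 -> lo=[33] (size 1, max 33) hi=[] (size 0) -> median=33
Step 2: insert 8 -> lo=[8] (size 1, max 8) hi=[33] (size 1, min 33) -> median=20.5
Step 3: insert 45 -> lo=[8, 33] (size 2, max 33) hi=[45] (size 1, min 45) -> median=33
Step 4: insert 47 -> lo=[8, 33] (size 2, max 33) hi=[45, 47] (size 2, min 45) -> median=39
Step 5: insert 49 -> lo=[8, 33, 45] (size 3, max 45) hi=[47, 49] (size 2, min 47) -> median=45
Step 6: insert 31 -> lo=[8, 31, 33] (size 3, max 33) hi=[45, 47, 49] (size 3, min 45) -> median=39
Step 7: insert 27 -> lo=[8, 27, 31, 33] (size 4, max 33) hi=[45, 47, 49] (size 3, min 45) -> median=33

Answer: 33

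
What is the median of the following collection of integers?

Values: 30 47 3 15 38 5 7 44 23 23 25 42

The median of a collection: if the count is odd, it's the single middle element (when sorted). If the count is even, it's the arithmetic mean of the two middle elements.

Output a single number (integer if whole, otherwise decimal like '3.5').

Step 1: insert 30 -> lo=[30] (size 1, max 30) hi=[] (size 0) -> median=30
Step 2: insert 47 -> lo=[30] (size 1, max 30) hi=[47] (size 1, min 47) -> median=38.5
Step 3: insert 3 -> lo=[3, 30] (size 2, max 30) hi=[47] (size 1, min 47) -> median=30
Step 4: insert 15 -> lo=[3, 15] (size 2, max 15) hi=[30, 47] (size 2, min 30) -> median=22.5
Step 5: insert 38 -> lo=[3, 15, 30] (size 3, max 30) hi=[38, 47] (size 2, min 38) -> median=30
Step 6: insert 5 -> lo=[3, 5, 15] (size 3, max 15) hi=[30, 38, 47] (size 3, min 30) -> median=22.5
Step 7: insert 7 -> lo=[3, 5, 7, 15] (size 4, max 15) hi=[30, 38, 47] (size 3, min 30) -> median=15
Step 8: insert 44 -> lo=[3, 5, 7, 15] (size 4, max 15) hi=[30, 38, 44, 47] (size 4, min 30) -> median=22.5
Step 9: insert 23 -> lo=[3, 5, 7, 15, 23] (size 5, max 23) hi=[30, 38, 44, 47] (size 4, min 30) -> median=23
Step 10: insert 23 -> lo=[3, 5, 7, 15, 23] (size 5, max 23) hi=[23, 30, 38, 44, 47] (size 5, min 23) -> median=23
Step 11: insert 25 -> lo=[3, 5, 7, 15, 23, 23] (size 6, max 23) hi=[25, 30, 38, 44, 47] (size 5, min 25) -> median=23
Step 12: insert 42 -> lo=[3, 5, 7, 15, 23, 23] (size 6, max 23) hi=[25, 30, 38, 42, 44, 47] (size 6, min 25) -> median=24

Answer: 24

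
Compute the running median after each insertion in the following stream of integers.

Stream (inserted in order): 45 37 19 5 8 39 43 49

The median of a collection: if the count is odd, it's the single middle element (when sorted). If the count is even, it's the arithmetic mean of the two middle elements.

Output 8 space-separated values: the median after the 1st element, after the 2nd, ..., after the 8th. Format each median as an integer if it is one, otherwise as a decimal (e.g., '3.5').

Answer: 45 41 37 28 19 28 37 38

Derivation:
Step 1: insert 45 -> lo=[45] (size 1, max 45) hi=[] (size 0) -> median=45
Step 2: insert 37 -> lo=[37] (size 1, max 37) hi=[45] (size 1, min 45) -> median=41
Step 3: insert 19 -> lo=[19, 37] (size 2, max 37) hi=[45] (size 1, min 45) -> median=37
Step 4: insert 5 -> lo=[5, 19] (size 2, max 19) hi=[37, 45] (size 2, min 37) -> median=28
Step 5: insert 8 -> lo=[5, 8, 19] (size 3, max 19) hi=[37, 45] (size 2, min 37) -> median=19
Step 6: insert 39 -> lo=[5, 8, 19] (size 3, max 19) hi=[37, 39, 45] (size 3, min 37) -> median=28
Step 7: insert 43 -> lo=[5, 8, 19, 37] (size 4, max 37) hi=[39, 43, 45] (size 3, min 39) -> median=37
Step 8: insert 49 -> lo=[5, 8, 19, 37] (size 4, max 37) hi=[39, 43, 45, 49] (size 4, min 39) -> median=38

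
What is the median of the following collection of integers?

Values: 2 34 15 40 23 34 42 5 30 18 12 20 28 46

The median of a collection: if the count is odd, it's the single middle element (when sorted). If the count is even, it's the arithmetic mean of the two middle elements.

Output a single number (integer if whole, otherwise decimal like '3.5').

Step 1: insert 2 -> lo=[2] (size 1, max 2) hi=[] (size 0) -> median=2
Step 2: insert 34 -> lo=[2] (size 1, max 2) hi=[34] (size 1, min 34) -> median=18
Step 3: insert 15 -> lo=[2, 15] (size 2, max 15) hi=[34] (size 1, min 34) -> median=15
Step 4: insert 40 -> lo=[2, 15] (size 2, max 15) hi=[34, 40] (size 2, min 34) -> median=24.5
Step 5: insert 23 -> lo=[2, 15, 23] (size 3, max 23) hi=[34, 40] (size 2, min 34) -> median=23
Step 6: insert 34 -> lo=[2, 15, 23] (size 3, max 23) hi=[34, 34, 40] (size 3, min 34) -> median=28.5
Step 7: insert 42 -> lo=[2, 15, 23, 34] (size 4, max 34) hi=[34, 40, 42] (size 3, min 34) -> median=34
Step 8: insert 5 -> lo=[2, 5, 15, 23] (size 4, max 23) hi=[34, 34, 40, 42] (size 4, min 34) -> median=28.5
Step 9: insert 30 -> lo=[2, 5, 15, 23, 30] (size 5, max 30) hi=[34, 34, 40, 42] (size 4, min 34) -> median=30
Step 10: insert 18 -> lo=[2, 5, 15, 18, 23] (size 5, max 23) hi=[30, 34, 34, 40, 42] (size 5, min 30) -> median=26.5
Step 11: insert 12 -> lo=[2, 5, 12, 15, 18, 23] (size 6, max 23) hi=[30, 34, 34, 40, 42] (size 5, min 30) -> median=23
Step 12: insert 20 -> lo=[2, 5, 12, 15, 18, 20] (size 6, max 20) hi=[23, 30, 34, 34, 40, 42] (size 6, min 23) -> median=21.5
Step 13: insert 28 -> lo=[2, 5, 12, 15, 18, 20, 23] (size 7, max 23) hi=[28, 30, 34, 34, 40, 42] (size 6, min 28) -> median=23
Step 14: insert 46 -> lo=[2, 5, 12, 15, 18, 20, 23] (size 7, max 23) hi=[28, 30, 34, 34, 40, 42, 46] (size 7, min 28) -> median=25.5

Answer: 25.5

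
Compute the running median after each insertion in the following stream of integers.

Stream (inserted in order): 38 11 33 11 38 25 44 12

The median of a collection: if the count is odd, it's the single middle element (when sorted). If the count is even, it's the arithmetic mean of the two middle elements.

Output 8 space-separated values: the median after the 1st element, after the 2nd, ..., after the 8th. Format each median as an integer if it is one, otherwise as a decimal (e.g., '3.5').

Answer: 38 24.5 33 22 33 29 33 29

Derivation:
Step 1: insert 38 -> lo=[38] (size 1, max 38) hi=[] (size 0) -> median=38
Step 2: insert 11 -> lo=[11] (size 1, max 11) hi=[38] (size 1, min 38) -> median=24.5
Step 3: insert 33 -> lo=[11, 33] (size 2, max 33) hi=[38] (size 1, min 38) -> median=33
Step 4: insert 11 -> lo=[11, 11] (size 2, max 11) hi=[33, 38] (size 2, min 33) -> median=22
Step 5: insert 38 -> lo=[11, 11, 33] (size 3, max 33) hi=[38, 38] (size 2, min 38) -> median=33
Step 6: insert 25 -> lo=[11, 11, 25] (size 3, max 25) hi=[33, 38, 38] (size 3, min 33) -> median=29
Step 7: insert 44 -> lo=[11, 11, 25, 33] (size 4, max 33) hi=[38, 38, 44] (size 3, min 38) -> median=33
Step 8: insert 12 -> lo=[11, 11, 12, 25] (size 4, max 25) hi=[33, 38, 38, 44] (size 4, min 33) -> median=29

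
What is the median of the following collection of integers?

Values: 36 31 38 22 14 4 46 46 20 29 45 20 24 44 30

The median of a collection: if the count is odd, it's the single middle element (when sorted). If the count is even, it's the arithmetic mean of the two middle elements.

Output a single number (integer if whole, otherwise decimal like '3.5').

Answer: 30

Derivation:
Step 1: insert 36 -> lo=[36] (size 1, max 36) hi=[] (size 0) -> median=36
Step 2: insert 31 -> lo=[31] (size 1, max 31) hi=[36] (size 1, min 36) -> median=33.5
Step 3: insert 38 -> lo=[31, 36] (size 2, max 36) hi=[38] (size 1, min 38) -> median=36
Step 4: insert 22 -> lo=[22, 31] (size 2, max 31) hi=[36, 38] (size 2, min 36) -> median=33.5
Step 5: insert 14 -> lo=[14, 22, 31] (size 3, max 31) hi=[36, 38] (size 2, min 36) -> median=31
Step 6: insert 4 -> lo=[4, 14, 22] (size 3, max 22) hi=[31, 36, 38] (size 3, min 31) -> median=26.5
Step 7: insert 46 -> lo=[4, 14, 22, 31] (size 4, max 31) hi=[36, 38, 46] (size 3, min 36) -> median=31
Step 8: insert 46 -> lo=[4, 14, 22, 31] (size 4, max 31) hi=[36, 38, 46, 46] (size 4, min 36) -> median=33.5
Step 9: insert 20 -> lo=[4, 14, 20, 22, 31] (size 5, max 31) hi=[36, 38, 46, 46] (size 4, min 36) -> median=31
Step 10: insert 29 -> lo=[4, 14, 20, 22, 29] (size 5, max 29) hi=[31, 36, 38, 46, 46] (size 5, min 31) -> median=30
Step 11: insert 45 -> lo=[4, 14, 20, 22, 29, 31] (size 6, max 31) hi=[36, 38, 45, 46, 46] (size 5, min 36) -> median=31
Step 12: insert 20 -> lo=[4, 14, 20, 20, 22, 29] (size 6, max 29) hi=[31, 36, 38, 45, 46, 46] (size 6, min 31) -> median=30
Step 13: insert 24 -> lo=[4, 14, 20, 20, 22, 24, 29] (size 7, max 29) hi=[31, 36, 38, 45, 46, 46] (size 6, min 31) -> median=29
Step 14: insert 44 -> lo=[4, 14, 20, 20, 22, 24, 29] (size 7, max 29) hi=[31, 36, 38, 44, 45, 46, 46] (size 7, min 31) -> median=30
Step 15: insert 30 -> lo=[4, 14, 20, 20, 22, 24, 29, 30] (size 8, max 30) hi=[31, 36, 38, 44, 45, 46, 46] (size 7, min 31) -> median=30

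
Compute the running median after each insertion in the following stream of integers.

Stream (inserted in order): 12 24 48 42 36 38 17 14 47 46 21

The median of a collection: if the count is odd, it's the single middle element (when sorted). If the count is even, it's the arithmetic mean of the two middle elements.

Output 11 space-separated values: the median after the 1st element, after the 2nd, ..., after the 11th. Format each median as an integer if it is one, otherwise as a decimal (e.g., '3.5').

Answer: 12 18 24 33 36 37 36 30 36 37 36

Derivation:
Step 1: insert 12 -> lo=[12] (size 1, max 12) hi=[] (size 0) -> median=12
Step 2: insert 24 -> lo=[12] (size 1, max 12) hi=[24] (size 1, min 24) -> median=18
Step 3: insert 48 -> lo=[12, 24] (size 2, max 24) hi=[48] (size 1, min 48) -> median=24
Step 4: insert 42 -> lo=[12, 24] (size 2, max 24) hi=[42, 48] (size 2, min 42) -> median=33
Step 5: insert 36 -> lo=[12, 24, 36] (size 3, max 36) hi=[42, 48] (size 2, min 42) -> median=36
Step 6: insert 38 -> lo=[12, 24, 36] (size 3, max 36) hi=[38, 42, 48] (size 3, min 38) -> median=37
Step 7: insert 17 -> lo=[12, 17, 24, 36] (size 4, max 36) hi=[38, 42, 48] (size 3, min 38) -> median=36
Step 8: insert 14 -> lo=[12, 14, 17, 24] (size 4, max 24) hi=[36, 38, 42, 48] (size 4, min 36) -> median=30
Step 9: insert 47 -> lo=[12, 14, 17, 24, 36] (size 5, max 36) hi=[38, 42, 47, 48] (size 4, min 38) -> median=36
Step 10: insert 46 -> lo=[12, 14, 17, 24, 36] (size 5, max 36) hi=[38, 42, 46, 47, 48] (size 5, min 38) -> median=37
Step 11: insert 21 -> lo=[12, 14, 17, 21, 24, 36] (size 6, max 36) hi=[38, 42, 46, 47, 48] (size 5, min 38) -> median=36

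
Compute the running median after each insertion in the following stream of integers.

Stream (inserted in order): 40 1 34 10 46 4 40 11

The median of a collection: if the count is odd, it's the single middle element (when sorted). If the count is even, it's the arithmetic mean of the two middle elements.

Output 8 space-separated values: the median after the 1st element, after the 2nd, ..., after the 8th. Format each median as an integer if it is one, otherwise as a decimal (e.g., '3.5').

Answer: 40 20.5 34 22 34 22 34 22.5

Derivation:
Step 1: insert 40 -> lo=[40] (size 1, max 40) hi=[] (size 0) -> median=40
Step 2: insert 1 -> lo=[1] (size 1, max 1) hi=[40] (size 1, min 40) -> median=20.5
Step 3: insert 34 -> lo=[1, 34] (size 2, max 34) hi=[40] (size 1, min 40) -> median=34
Step 4: insert 10 -> lo=[1, 10] (size 2, max 10) hi=[34, 40] (size 2, min 34) -> median=22
Step 5: insert 46 -> lo=[1, 10, 34] (size 3, max 34) hi=[40, 46] (size 2, min 40) -> median=34
Step 6: insert 4 -> lo=[1, 4, 10] (size 3, max 10) hi=[34, 40, 46] (size 3, min 34) -> median=22
Step 7: insert 40 -> lo=[1, 4, 10, 34] (size 4, max 34) hi=[40, 40, 46] (size 3, min 40) -> median=34
Step 8: insert 11 -> lo=[1, 4, 10, 11] (size 4, max 11) hi=[34, 40, 40, 46] (size 4, min 34) -> median=22.5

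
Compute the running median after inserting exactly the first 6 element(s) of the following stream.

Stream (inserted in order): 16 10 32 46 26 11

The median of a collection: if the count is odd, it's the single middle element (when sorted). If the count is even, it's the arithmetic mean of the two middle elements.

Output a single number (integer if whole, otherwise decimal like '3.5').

Answer: 21

Derivation:
Step 1: insert 16 -> lo=[16] (size 1, max 16) hi=[] (size 0) -> median=16
Step 2: insert 10 -> lo=[10] (size 1, max 10) hi=[16] (size 1, min 16) -> median=13
Step 3: insert 32 -> lo=[10, 16] (size 2, max 16) hi=[32] (size 1, min 32) -> median=16
Step 4: insert 46 -> lo=[10, 16] (size 2, max 16) hi=[32, 46] (size 2, min 32) -> median=24
Step 5: insert 26 -> lo=[10, 16, 26] (size 3, max 26) hi=[32, 46] (size 2, min 32) -> median=26
Step 6: insert 11 -> lo=[10, 11, 16] (size 3, max 16) hi=[26, 32, 46] (size 3, min 26) -> median=21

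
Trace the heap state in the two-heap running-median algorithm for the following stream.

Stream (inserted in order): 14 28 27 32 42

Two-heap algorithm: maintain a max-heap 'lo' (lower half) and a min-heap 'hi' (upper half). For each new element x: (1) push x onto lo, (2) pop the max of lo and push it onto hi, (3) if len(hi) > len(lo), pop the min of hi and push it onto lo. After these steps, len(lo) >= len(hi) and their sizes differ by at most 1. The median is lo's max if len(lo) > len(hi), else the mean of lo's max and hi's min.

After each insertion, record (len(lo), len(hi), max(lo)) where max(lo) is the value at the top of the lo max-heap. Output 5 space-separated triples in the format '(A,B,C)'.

Answer: (1,0,14) (1,1,14) (2,1,27) (2,2,27) (3,2,28)

Derivation:
Step 1: insert 14 -> lo=[14] hi=[] -> (len(lo)=1, len(hi)=0, max(lo)=14)
Step 2: insert 28 -> lo=[14] hi=[28] -> (len(lo)=1, len(hi)=1, max(lo)=14)
Step 3: insert 27 -> lo=[14, 27] hi=[28] -> (len(lo)=2, len(hi)=1, max(lo)=27)
Step 4: insert 32 -> lo=[14, 27] hi=[28, 32] -> (len(lo)=2, len(hi)=2, max(lo)=27)
Step 5: insert 42 -> lo=[14, 27, 28] hi=[32, 42] -> (len(lo)=3, len(hi)=2, max(lo)=28)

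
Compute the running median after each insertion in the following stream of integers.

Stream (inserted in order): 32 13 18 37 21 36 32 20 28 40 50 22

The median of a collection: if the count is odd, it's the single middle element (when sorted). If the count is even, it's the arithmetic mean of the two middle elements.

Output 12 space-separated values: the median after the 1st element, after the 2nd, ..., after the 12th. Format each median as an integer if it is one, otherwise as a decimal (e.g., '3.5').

Answer: 32 22.5 18 25 21 26.5 32 26.5 28 30 32 30

Derivation:
Step 1: insert 32 -> lo=[32] (size 1, max 32) hi=[] (size 0) -> median=32
Step 2: insert 13 -> lo=[13] (size 1, max 13) hi=[32] (size 1, min 32) -> median=22.5
Step 3: insert 18 -> lo=[13, 18] (size 2, max 18) hi=[32] (size 1, min 32) -> median=18
Step 4: insert 37 -> lo=[13, 18] (size 2, max 18) hi=[32, 37] (size 2, min 32) -> median=25
Step 5: insert 21 -> lo=[13, 18, 21] (size 3, max 21) hi=[32, 37] (size 2, min 32) -> median=21
Step 6: insert 36 -> lo=[13, 18, 21] (size 3, max 21) hi=[32, 36, 37] (size 3, min 32) -> median=26.5
Step 7: insert 32 -> lo=[13, 18, 21, 32] (size 4, max 32) hi=[32, 36, 37] (size 3, min 32) -> median=32
Step 8: insert 20 -> lo=[13, 18, 20, 21] (size 4, max 21) hi=[32, 32, 36, 37] (size 4, min 32) -> median=26.5
Step 9: insert 28 -> lo=[13, 18, 20, 21, 28] (size 5, max 28) hi=[32, 32, 36, 37] (size 4, min 32) -> median=28
Step 10: insert 40 -> lo=[13, 18, 20, 21, 28] (size 5, max 28) hi=[32, 32, 36, 37, 40] (size 5, min 32) -> median=30
Step 11: insert 50 -> lo=[13, 18, 20, 21, 28, 32] (size 6, max 32) hi=[32, 36, 37, 40, 50] (size 5, min 32) -> median=32
Step 12: insert 22 -> lo=[13, 18, 20, 21, 22, 28] (size 6, max 28) hi=[32, 32, 36, 37, 40, 50] (size 6, min 32) -> median=30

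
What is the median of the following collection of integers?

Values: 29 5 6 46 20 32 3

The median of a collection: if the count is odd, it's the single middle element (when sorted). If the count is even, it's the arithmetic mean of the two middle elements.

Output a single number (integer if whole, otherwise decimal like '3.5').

Step 1: insert 29 -> lo=[29] (size 1, max 29) hi=[] (size 0) -> median=29
Step 2: insert 5 -> lo=[5] (size 1, max 5) hi=[29] (size 1, min 29) -> median=17
Step 3: insert 6 -> lo=[5, 6] (size 2, max 6) hi=[29] (size 1, min 29) -> median=6
Step 4: insert 46 -> lo=[5, 6] (size 2, max 6) hi=[29, 46] (size 2, min 29) -> median=17.5
Step 5: insert 20 -> lo=[5, 6, 20] (size 3, max 20) hi=[29, 46] (size 2, min 29) -> median=20
Step 6: insert 32 -> lo=[5, 6, 20] (size 3, max 20) hi=[29, 32, 46] (size 3, min 29) -> median=24.5
Step 7: insert 3 -> lo=[3, 5, 6, 20] (size 4, max 20) hi=[29, 32, 46] (size 3, min 29) -> median=20

Answer: 20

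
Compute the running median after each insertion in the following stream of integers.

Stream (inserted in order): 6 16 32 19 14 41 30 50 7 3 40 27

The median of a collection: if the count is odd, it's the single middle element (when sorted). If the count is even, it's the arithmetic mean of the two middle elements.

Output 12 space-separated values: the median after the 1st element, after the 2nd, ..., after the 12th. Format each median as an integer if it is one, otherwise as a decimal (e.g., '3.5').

Answer: 6 11 16 17.5 16 17.5 19 24.5 19 17.5 19 23

Derivation:
Step 1: insert 6 -> lo=[6] (size 1, max 6) hi=[] (size 0) -> median=6
Step 2: insert 16 -> lo=[6] (size 1, max 6) hi=[16] (size 1, min 16) -> median=11
Step 3: insert 32 -> lo=[6, 16] (size 2, max 16) hi=[32] (size 1, min 32) -> median=16
Step 4: insert 19 -> lo=[6, 16] (size 2, max 16) hi=[19, 32] (size 2, min 19) -> median=17.5
Step 5: insert 14 -> lo=[6, 14, 16] (size 3, max 16) hi=[19, 32] (size 2, min 19) -> median=16
Step 6: insert 41 -> lo=[6, 14, 16] (size 3, max 16) hi=[19, 32, 41] (size 3, min 19) -> median=17.5
Step 7: insert 30 -> lo=[6, 14, 16, 19] (size 4, max 19) hi=[30, 32, 41] (size 3, min 30) -> median=19
Step 8: insert 50 -> lo=[6, 14, 16, 19] (size 4, max 19) hi=[30, 32, 41, 50] (size 4, min 30) -> median=24.5
Step 9: insert 7 -> lo=[6, 7, 14, 16, 19] (size 5, max 19) hi=[30, 32, 41, 50] (size 4, min 30) -> median=19
Step 10: insert 3 -> lo=[3, 6, 7, 14, 16] (size 5, max 16) hi=[19, 30, 32, 41, 50] (size 5, min 19) -> median=17.5
Step 11: insert 40 -> lo=[3, 6, 7, 14, 16, 19] (size 6, max 19) hi=[30, 32, 40, 41, 50] (size 5, min 30) -> median=19
Step 12: insert 27 -> lo=[3, 6, 7, 14, 16, 19] (size 6, max 19) hi=[27, 30, 32, 40, 41, 50] (size 6, min 27) -> median=23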